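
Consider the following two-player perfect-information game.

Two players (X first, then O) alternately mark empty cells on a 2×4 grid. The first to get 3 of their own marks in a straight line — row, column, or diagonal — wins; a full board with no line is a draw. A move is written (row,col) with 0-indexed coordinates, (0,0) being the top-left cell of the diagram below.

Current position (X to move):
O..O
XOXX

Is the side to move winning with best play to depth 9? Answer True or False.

X winning at [O..O/XOXX]: False

ply 1, X at O..O/XOXX | (0,1)=+0→OX.O/XOXX*; (0,2)=+0→O.XO/XOXX
ply 2, O at OX.O/XOXX | (0,2)=+0→OXOO/XOXX*
ply 3: OXOO/XOXX is terminal +0 (X); from O..O/XOXX depth 9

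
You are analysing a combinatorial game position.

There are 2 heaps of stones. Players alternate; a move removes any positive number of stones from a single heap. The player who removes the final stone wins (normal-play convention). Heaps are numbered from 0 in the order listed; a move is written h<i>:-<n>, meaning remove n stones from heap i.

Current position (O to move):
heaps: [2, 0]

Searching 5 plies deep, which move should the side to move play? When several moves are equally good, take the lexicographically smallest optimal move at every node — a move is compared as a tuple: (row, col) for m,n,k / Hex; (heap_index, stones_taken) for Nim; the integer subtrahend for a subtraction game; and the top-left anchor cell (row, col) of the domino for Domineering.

O's best at [(2,0)]: h0:-2

p1 O@[(2,0)]: h0:-1[(1,0)]-1 h0:-2[(0,0)]+1*
p2 X@[(0,0)] terminal -1; root [(2,0)] d5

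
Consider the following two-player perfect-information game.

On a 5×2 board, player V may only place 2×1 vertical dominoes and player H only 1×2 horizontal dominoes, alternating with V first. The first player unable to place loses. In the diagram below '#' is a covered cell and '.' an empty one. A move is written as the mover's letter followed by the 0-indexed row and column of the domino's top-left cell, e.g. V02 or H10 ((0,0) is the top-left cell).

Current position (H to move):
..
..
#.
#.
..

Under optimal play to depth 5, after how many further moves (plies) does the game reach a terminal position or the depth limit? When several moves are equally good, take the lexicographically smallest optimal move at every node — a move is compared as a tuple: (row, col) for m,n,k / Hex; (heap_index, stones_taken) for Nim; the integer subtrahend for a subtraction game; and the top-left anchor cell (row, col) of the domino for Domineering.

ply 1, H at ../../#./#./.. | H00=+1→##/../#./#./..*; H10=+1→../##/#./#./..; H40=-1→../../#./#./##
ply 2, V at ##/../#./#./.. | V11=-1→##/.#/##/#./..*; V21=-1→##/../##/##/..; V31=-1→##/../#./##/.#
ply 3, H at ##/.#/##/#./.. | H40=+1→##/.#/##/#./##*
ply 4: ##/.#/##/#./## is terminal -1 (V); from ../../#./#./.. depth 5

PV length from [../../#./#./..]: 3 plies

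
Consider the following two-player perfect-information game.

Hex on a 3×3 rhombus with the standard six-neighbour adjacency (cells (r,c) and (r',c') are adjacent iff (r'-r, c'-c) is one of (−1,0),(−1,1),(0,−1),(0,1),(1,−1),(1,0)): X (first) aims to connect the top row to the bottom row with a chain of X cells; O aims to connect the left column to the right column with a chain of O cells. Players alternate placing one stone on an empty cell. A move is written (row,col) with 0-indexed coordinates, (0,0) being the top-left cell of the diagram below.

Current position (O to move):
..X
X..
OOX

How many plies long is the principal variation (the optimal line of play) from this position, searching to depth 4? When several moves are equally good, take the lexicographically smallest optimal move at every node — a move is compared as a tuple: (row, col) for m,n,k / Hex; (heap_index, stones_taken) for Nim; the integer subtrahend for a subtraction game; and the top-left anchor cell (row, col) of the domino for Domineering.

PV length from [..X/X../OOX]: 1 ply

[..X/X../OOX] O move#1: (0,0):-1/O.X/X../OOX, (0,1):-1/.OX/X../OOX, (1,1):-1/..X/XO./OOX, (1,2):+1/..X/X.O/OOX*
[..X/X.O/OOX] end (terminal -1, X#2); searched ..X/X../OOX to 4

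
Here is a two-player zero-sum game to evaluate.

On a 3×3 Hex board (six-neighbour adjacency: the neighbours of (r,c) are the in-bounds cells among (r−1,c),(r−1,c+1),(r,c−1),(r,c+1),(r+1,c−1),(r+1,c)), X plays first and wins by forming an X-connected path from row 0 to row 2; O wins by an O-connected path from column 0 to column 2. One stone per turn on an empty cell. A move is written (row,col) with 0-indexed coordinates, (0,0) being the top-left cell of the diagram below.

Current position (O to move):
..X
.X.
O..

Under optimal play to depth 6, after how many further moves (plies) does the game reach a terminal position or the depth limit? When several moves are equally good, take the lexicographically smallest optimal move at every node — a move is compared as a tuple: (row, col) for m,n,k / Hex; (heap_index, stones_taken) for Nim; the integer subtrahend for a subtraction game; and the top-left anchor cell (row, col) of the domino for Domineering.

[..X/.X./O..] O move#1: (0,0):-1/O.X/.X./O.., (0,1):-1/.OX/.X./O.., (1,0):-1/..X/OX./O.., (1,2):-1/..X/.XO/O.., (2,1):+1/..X/.X./OO.*, (2,2):-1/..X/.X./O.O
[..X/.X./OO.] X move#2: (0,0):-1/X.X/.X./OO.*, (0,1):-1/.XX/.X./OO., (1,0):-1/..X/XX./OO., (1,2):-1/..X/.XX/OO., (2,2):-1/..X/.X./OOX
[X.X/.X./OO.] O move#3: (0,1):+1/XOX/.X./OO.*, (1,0):+1/X.X/OX./OO., (1,2):+1/X.X/.XO/OO., (2,2):+1/X.X/.X./OOO
[XOX/.X./OO.] X move#4: (1,0):-1/XOX/XX./OO.*, (1,2):-1/XOX/.XX/OO., (2,2):-1/XOX/.X./OOX
[XOX/XX./OO.] O move#5: (1,2):+1/XOX/XXO/OO.*, (2,2):+1/XOX/XX./OOO
[XOX/XXO/OO.] end (terminal -1, X#6); searched ..X/.X./O.. to 6

PV length from [..X/.X./O..]: 5 plies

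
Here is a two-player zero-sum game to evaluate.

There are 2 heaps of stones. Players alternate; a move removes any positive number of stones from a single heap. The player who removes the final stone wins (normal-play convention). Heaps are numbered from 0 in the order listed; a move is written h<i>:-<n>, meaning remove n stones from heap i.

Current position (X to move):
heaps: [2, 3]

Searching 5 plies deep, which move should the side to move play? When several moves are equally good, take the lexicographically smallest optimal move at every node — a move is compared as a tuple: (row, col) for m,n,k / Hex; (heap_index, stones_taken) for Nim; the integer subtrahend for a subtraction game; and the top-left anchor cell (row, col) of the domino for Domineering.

p1 X@[(2,3)]: h0:-1[(1,3)]-1 h0:-2[(0,3)]-1 h1:-1[(2,2)]+1* h1:-2[(2,1)]-1 h1:-3[(2,0)]-1
p2 O@[(2,2)]: h0:-1[(1,2)]-1* h0:-2[(0,2)]-1 h1:-1[(2,1)]-1 h1:-2[(2,0)]-1
p3 X@[(1,2)]: h0:-1[(0,2)]-1 h1:-1[(1,1)]+1* h1:-2[(1,0)]-1
p4 O@[(1,1)]: h0:-1[(0,1)]-1* h1:-1[(1,0)]-1
p5 X@[(0,1)]: h1:-1[(0,0)]+1*
p6 O@[(0,0)] terminal -1; root [(2,3)] d5

X's best at [(2,3)]: h1:-1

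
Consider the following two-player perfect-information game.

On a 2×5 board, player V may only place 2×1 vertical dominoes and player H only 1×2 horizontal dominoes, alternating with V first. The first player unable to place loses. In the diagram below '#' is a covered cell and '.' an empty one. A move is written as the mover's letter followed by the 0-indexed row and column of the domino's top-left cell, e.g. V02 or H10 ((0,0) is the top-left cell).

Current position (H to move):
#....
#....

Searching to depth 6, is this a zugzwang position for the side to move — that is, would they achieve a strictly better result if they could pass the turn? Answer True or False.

ply 1, H at #..../#.... | H01=-1→###../#....; H02=+1→#.##./#....*; H03=-1→#..##/#....; H11=-1→#..../###..; H12=+1→#..../#.##.; H13=-1→#..../#..##
ply 2, V at #.##./#.... | V01=-1→####./##...*; V04=-1→#.###/#...#
ply 3, H at ####./##... | H12=-1→####./####.; H13=+1→####./##.##*
ply 4: ####./##.## is terminal -1 (V); from #..../#.... depth 6
if H skipped the turn, V would face:
~ ply 1, V at #..../#.... | V01=-1→##.../##...*; V02=-1→#.#../#.#..; V03=-1→#..#./#..#.; V04=-1→#...#/#...#
~ ply 2, H at ##.../##... | H02=+1→####./##...*; H03=+1→##.##/##...; H12=+1→##.../####.; H13=+1→##.../##.##
~ ply 3, V at ####./##... | V04=-1→#####/##..#*
~ ply 4, H at #####/##..# | H12=+1→#####/#####*
~ ply 5: #####/##### is terminal -1 (V); from #..../#.... depth 6
compare (H): move=+1 vs pass=+1

zugzwang(#..../#...., H) = False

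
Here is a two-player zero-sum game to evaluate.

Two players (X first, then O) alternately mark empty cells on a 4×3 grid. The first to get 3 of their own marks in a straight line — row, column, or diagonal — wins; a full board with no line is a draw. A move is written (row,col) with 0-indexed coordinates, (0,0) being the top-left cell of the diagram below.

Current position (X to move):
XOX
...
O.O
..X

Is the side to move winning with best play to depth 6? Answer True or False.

[XOX/.../O.O/..X] X move#1: (1,0):-1/XOX/X../O.O/..X, (1,1):-1/XOX/.X./O.O/..X, (1,2):-1/XOX/..X/O.O/..X, (2,1):+1/XOX/.../OXO/..X*, (3,0):-1/XOX/.../O.O/X.X, (3,1):-1/XOX/.../O.O/.XX
[XOX/.../OXO/..X] O move#2: (1,0):-1/XOX/O../OXO/..X*, (1,1):-1/XOX/.O./OXO/..X, (1,2):-1/XOX/..O/OXO/..X, (3,0):-1/XOX/.../OXO/O.X, (3,1):-1/XOX/.../OXO/.OX
[XOX/O../OXO/..X] X move#3: (1,1):-1/XOX/OX./OXO/..X, (1,2):-1/XOX/O.X/OXO/..X, (3,0):+1/XOX/O../OXO/X.X*, (3,1):-1/XOX/O../OXO/.XX
[XOX/O../OXO/X.X] O move#4: (1,1):-1/XOX/OO./OXO/X.X*, (1,2):-1/XOX/O.O/OXO/X.X, (3,1):-1/XOX/O../OXO/XOX
[XOX/OO./OXO/X.X] X move#5: (1,2):+1/XOX/OOX/OXO/X.X*, (3,1):+1/XOX/OO./OXO/XXX
[XOX/OOX/OXO/X.X] end (terminal -1, O#6); searched XOX/.../O.O/..X to 6

X winning at [XOX/.../O.O/..X]: True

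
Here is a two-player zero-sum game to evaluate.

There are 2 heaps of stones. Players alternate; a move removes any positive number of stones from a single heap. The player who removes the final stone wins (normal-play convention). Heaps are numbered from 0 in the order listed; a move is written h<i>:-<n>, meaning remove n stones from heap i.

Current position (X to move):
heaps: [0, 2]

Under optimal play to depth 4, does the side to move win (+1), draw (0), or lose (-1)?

value((0,2), X) = +1

ply 1, X at (0,2) | h1:-1=-1→(0,1); h1:-2=+1→(0,0)*
ply 2: (0,0) is terminal -1 (O); from (0,2) depth 4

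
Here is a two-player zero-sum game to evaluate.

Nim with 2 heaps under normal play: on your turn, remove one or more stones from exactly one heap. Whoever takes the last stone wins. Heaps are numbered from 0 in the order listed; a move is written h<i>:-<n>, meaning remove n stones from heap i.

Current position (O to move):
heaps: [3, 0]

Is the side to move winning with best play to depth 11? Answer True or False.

[(3,0)] O move#1: h0:-1:-1/(2,0), h0:-2:-1/(1,0), h0:-3:+1/(0,0)*
[(0,0)] end (terminal -1, X#2); searched (3,0) to 11

O winning at [(3,0)]: True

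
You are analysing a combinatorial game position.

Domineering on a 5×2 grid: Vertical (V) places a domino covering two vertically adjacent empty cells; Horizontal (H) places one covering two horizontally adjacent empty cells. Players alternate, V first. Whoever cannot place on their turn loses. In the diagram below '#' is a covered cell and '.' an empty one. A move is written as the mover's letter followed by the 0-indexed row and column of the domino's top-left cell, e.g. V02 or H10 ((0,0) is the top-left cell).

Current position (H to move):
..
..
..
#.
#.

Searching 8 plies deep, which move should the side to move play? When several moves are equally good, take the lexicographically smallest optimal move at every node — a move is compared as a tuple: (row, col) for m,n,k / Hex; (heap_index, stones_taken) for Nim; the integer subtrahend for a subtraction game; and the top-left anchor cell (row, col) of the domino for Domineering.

H's best at [../../../#./#.]: H10

ply 1, H at ../../../#./#. | H00=-1→##/../../#./#.; H10=+1→../##/../#./#.*; H20=-1→../../##/#./#.
ply 2, V at ../##/../#./#. | V21=-1→../##/.#/##/#.*; V31=-1→../##/../##/##
ply 3, H at ../##/.#/##/#. | H00=+1→##/##/.#/##/#.*
ply 4: ##/##/.#/##/#. is terminal -1 (V); from ../../../#./#. depth 8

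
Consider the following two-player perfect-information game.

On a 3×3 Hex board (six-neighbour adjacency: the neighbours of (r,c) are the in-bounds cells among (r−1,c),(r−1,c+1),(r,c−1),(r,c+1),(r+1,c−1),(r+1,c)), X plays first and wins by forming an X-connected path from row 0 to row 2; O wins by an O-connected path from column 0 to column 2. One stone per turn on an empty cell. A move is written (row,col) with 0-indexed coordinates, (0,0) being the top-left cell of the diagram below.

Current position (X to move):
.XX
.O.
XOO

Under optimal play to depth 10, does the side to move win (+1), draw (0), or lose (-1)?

value(.XX/.O./XOO, X) = +1

[.XX/.O./XOO] X move#1: (0,0):-1/XXX/.O./XOO, (1,0):+1/.XX/XO./XOO*, (1,2):-1/.XX/.OX/XOO
[.XX/XO./XOO] end (terminal -1, O#2); searched .XX/.O./XOO to 10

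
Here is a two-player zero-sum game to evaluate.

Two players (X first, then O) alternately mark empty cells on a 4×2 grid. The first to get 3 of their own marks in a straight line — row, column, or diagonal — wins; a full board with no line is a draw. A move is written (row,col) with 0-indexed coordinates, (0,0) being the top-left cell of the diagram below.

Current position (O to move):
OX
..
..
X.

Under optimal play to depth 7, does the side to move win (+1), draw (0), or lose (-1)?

value(OX/../../X., O) = 0

p1 O@[OX/../../X.]: (1,0)[OX/O./../X.]+0* (1,1)[OX/.O/../X.]+0 (2,0)[OX/../O./X.]+0 (2,1)[OX/../.O/X.]+0 (3,1)[OX/../../XO]+0
p2 X@[OX/O./../X.]: (1,1)[OX/OX/../X.]-1 (2,0)[OX/O./X./X.]+0* (2,1)[OX/O./.X/X.]-1 (3,1)[OX/O./../XX]-1
p3 O@[OX/O./X./X.]: (1,1)[OX/OO/X./X.]+0* (2,1)[OX/O./XO/X.]+0 (3,1)[OX/O./X./XO]+0
p4 X@[OX/OO/X./X.]: (2,1)[OX/OO/XX/X.]+0* (3,1)[OX/OO/X./XX]+0
p5 O@[OX/OO/XX/X.]: (3,1)[OX/OO/XX/XO]+0*
p6 X@[OX/OO/XX/XO] terminal +0; root [OX/../../X.] d7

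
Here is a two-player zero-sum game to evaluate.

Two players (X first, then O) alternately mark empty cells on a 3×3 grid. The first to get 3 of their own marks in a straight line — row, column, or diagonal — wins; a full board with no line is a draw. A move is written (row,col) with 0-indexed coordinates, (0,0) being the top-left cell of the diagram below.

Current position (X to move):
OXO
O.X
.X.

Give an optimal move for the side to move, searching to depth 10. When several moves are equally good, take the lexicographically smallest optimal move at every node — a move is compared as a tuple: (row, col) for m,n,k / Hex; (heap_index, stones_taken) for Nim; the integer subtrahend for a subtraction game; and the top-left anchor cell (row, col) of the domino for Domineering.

p1 X@[OXO/O.X/.X.]: (1,1)[OXO/OXX/.X.]+1* (2,0)[OXO/O.X/XX.]+1 (2,2)[OXO/O.X/.XX]-1
p2 O@[OXO/OXX/.X.] terminal -1; root [OXO/O.X/.X.] d10

X's best at [OXO/O.X/.X.]: (1,1)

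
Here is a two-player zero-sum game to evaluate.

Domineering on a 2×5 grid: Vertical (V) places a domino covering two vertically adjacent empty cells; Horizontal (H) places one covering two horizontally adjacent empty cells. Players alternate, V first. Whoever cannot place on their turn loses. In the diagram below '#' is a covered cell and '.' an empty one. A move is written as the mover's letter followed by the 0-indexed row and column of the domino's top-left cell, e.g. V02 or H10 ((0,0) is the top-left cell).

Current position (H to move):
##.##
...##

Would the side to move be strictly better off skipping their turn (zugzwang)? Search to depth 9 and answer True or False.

zugzwang(##.##/...##, H) = False

ply 1, H at ##.##/...## | H10=-1→##.##/##.##; H11=+1→##.##/.####*
ply 2: ##.##/.#### is terminal -1 (V); from ##.##/...## depth 9
pass branch (V moves first from the same position):
  | ply 1, V at ##.##/...## | V02=-1→#####/..###*
  | ply 2, H at #####/..### | H10=+1→#####/#####*
  | ply 3: #####/##### is terminal -1 (V); from ##.##/...## depth 9
H moving scores +1; H passing scores +1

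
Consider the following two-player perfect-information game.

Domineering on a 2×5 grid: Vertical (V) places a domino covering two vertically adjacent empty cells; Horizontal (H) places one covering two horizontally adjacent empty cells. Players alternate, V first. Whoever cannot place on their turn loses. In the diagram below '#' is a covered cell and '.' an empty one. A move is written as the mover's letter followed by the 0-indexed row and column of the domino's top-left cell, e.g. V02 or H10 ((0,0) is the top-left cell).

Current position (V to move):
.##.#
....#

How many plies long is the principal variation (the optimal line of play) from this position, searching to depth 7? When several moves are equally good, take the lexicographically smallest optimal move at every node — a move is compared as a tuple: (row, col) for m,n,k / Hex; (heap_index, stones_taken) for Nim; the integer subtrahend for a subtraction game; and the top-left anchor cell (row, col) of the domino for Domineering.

PV length from [.##.#/....#]: 2 plies

ply 1, V at .##.#/....# | V00=-1→###.#/#...#*; V03=-1→.####/...##
ply 2, H at ###.#/#...# | H11=-1→###.#/###.#; H12=+1→###.#/#.###*
ply 3: ###.#/#.### is terminal -1 (V); from .##.#/....# depth 7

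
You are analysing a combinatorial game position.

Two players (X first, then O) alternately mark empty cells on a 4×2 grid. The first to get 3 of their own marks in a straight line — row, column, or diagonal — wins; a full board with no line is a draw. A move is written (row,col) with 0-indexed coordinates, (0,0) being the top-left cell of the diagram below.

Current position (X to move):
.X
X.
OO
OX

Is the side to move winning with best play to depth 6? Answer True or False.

X winning at [.X/X./OO/OX]: False

[.X/X./OO/OX] X move#1: (0,0):+0/XX/X./OO/OX*, (1,1):+0/.X/XX/OO/OX
[XX/X./OO/OX] O move#2: (1,1):+0/XX/XO/OO/OX*
[XX/XO/OO/OX] end (terminal +0, X#3); searched .X/X./OO/OX to 6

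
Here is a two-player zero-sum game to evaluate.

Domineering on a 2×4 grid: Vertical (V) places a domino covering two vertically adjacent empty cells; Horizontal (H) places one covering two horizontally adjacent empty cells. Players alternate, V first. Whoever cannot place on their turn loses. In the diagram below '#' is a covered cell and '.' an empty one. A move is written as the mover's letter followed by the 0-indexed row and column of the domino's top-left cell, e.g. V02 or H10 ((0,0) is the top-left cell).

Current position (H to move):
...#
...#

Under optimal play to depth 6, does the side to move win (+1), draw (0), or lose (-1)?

value(...#/...#, H) = +1

ply 1, H at ...#/...# | H00=+1→##.#/...#*; H01=+1→.###/...#; H10=+1→...#/##.#; H11=+1→...#/.###
ply 2, V at ##.#/...# | V02=-1→####/..##*
ply 3, H at ####/..## | H10=+1→####/####*
ply 4: ####/#### is terminal -1 (V); from ...#/...# depth 6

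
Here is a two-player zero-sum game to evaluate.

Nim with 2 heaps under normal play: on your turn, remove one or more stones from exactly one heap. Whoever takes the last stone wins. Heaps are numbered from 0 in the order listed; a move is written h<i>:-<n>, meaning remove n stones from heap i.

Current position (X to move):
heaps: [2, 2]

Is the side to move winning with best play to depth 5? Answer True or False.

ply 1, X at (2,2) | h0:-1=-1→(1,2)*; h0:-2=-1→(0,2); h1:-1=-1→(2,1); h1:-2=-1→(2,0)
ply 2, O at (1,2) | h0:-1=-1→(0,2); h1:-1=+1→(1,1)*; h1:-2=-1→(1,0)
ply 3, X at (1,1) | h0:-1=-1→(0,1)*; h1:-1=-1→(1,0)
ply 4, O at (0,1) | h1:-1=+1→(0,0)*
ply 5: (0,0) is terminal -1 (X); from (2,2) depth 5

X winning at [(2,2)]: False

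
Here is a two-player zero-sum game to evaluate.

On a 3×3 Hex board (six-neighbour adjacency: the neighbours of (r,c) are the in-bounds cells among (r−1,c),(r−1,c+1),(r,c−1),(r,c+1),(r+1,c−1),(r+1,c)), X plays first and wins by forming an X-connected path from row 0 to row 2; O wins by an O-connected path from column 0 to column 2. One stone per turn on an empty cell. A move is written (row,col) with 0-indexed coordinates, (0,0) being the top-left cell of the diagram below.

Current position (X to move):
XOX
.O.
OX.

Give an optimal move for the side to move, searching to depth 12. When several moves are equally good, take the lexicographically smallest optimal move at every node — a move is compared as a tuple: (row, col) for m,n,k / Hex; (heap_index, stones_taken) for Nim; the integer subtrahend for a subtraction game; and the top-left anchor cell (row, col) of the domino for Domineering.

X's best at [XOX/.O./OX.]: (1,2)

ply 1, X at XOX/.O./OX. | (1,0)=-1→XOX/XO./OX.; (1,2)=+1→XOX/.OX/OX.*; (2,2)=-1→XOX/.O./OXX
ply 2: XOX/.OX/OX. is terminal -1 (O); from XOX/.O./OX. depth 12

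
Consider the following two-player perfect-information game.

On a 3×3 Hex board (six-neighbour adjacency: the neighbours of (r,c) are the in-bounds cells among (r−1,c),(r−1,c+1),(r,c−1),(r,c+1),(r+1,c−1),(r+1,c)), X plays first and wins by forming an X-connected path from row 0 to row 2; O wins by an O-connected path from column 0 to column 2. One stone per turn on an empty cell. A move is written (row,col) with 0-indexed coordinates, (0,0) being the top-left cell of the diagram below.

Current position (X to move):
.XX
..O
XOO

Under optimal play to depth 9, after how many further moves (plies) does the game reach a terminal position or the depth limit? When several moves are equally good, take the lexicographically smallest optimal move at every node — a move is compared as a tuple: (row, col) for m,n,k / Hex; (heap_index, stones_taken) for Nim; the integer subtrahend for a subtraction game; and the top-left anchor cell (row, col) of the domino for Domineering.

ply 1, X at .XX/..O/XOO | (0,0)=+1→XXX/..O/XOO*; (1,0)=+1→.XX/X.O/XOO; (1,1)=+1→.XX/.XO/XOO
ply 2, O at XXX/..O/XOO | (1,0)=-1→XXX/O.O/XOO*; (1,1)=-1→XXX/.OO/XOO
ply 3, X at XXX/O.O/XOO | (1,1)=+1→XXX/OXO/XOO*
ply 4: XXX/OXO/XOO is terminal -1 (O); from .XX/..O/XOO depth 9

PV length from [.XX/..O/XOO]: 3 plies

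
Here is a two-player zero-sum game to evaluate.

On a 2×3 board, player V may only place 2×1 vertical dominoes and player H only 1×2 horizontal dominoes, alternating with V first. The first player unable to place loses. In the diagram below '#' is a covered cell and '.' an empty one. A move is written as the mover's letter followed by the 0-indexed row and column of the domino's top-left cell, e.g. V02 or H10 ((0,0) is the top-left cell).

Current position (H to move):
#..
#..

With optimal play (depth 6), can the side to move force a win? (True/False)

ply 1, H at #../#.. | H01=+1→###/#..*; H11=+1→#../###
ply 2: ###/#.. is terminal -1 (V); from #../#.. depth 6

H winning at [#../#..]: True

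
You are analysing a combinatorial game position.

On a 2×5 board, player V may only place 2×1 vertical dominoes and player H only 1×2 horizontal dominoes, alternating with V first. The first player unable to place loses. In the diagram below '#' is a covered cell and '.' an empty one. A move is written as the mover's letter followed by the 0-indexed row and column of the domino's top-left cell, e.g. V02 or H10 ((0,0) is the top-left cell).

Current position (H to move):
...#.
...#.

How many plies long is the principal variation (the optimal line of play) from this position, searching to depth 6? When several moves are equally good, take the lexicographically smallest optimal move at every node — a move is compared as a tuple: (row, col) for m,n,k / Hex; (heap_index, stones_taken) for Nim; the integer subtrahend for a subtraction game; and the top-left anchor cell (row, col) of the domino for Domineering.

PV length from [...#./...#.]: 4 plies

ply 1, H at ...#./...#. | H00=-1→##.#./...#.*; H01=-1→.###./...#.; H10=-1→...#./##.#.; H11=-1→...#./.###.
ply 2, V at ##.#./...#. | V02=+1→####./..##.*; V04=-1→##.##/...##
ply 3, H at ####./..##. | H10=-1→####./####.*
ply 4, V at ####./####. | V04=+1→#####/#####*
ply 5: #####/##### is terminal -1 (H); from ...#./...#. depth 6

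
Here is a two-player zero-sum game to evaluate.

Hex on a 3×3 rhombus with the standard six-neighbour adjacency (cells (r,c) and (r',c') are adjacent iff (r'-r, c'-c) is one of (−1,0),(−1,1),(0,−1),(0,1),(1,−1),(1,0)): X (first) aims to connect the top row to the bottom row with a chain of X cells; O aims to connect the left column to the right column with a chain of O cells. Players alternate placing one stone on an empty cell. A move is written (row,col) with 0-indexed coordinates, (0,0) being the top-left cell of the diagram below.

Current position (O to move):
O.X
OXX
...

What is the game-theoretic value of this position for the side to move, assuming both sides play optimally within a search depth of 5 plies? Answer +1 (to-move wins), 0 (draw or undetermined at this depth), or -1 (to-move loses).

value(O.X/OXX/..., O) = -1

ply 1, O at O.X/OXX/... | (0,1)=-1→OOX/OXX/...*; (2,0)=-1→O.X/OXX/O..; (2,1)=-1→O.X/OXX/.O.; (2,2)=-1→O.X/OXX/..O
ply 2, X at OOX/OXX/... | (2,0)=+1→OOX/OXX/X..*; (2,1)=+1→OOX/OXX/.X.; (2,2)=+1→OOX/OXX/..X
ply 3: OOX/OXX/X.. is terminal -1 (O); from O.X/OXX/... depth 5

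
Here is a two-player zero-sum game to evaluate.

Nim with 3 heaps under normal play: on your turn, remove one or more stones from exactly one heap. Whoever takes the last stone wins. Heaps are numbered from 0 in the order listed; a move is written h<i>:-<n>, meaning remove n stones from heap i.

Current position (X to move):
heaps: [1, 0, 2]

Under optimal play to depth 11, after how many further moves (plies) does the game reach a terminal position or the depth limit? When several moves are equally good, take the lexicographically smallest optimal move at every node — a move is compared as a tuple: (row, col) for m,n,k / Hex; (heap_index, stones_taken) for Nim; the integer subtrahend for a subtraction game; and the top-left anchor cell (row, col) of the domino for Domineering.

p1 X@[(1,0,2)]: h0:-1[(0,0,2)]-1 h2:-1[(1,0,1)]+1* h2:-2[(1,0,0)]-1
p2 O@[(1,0,1)]: h0:-1[(0,0,1)]-1* h2:-1[(1,0,0)]-1
p3 X@[(0,0,1)]: h2:-1[(0,0,0)]+1*
p4 O@[(0,0,0)] terminal -1; root [(1,0,2)] d11

PV length from [(1,0,2)]: 3 plies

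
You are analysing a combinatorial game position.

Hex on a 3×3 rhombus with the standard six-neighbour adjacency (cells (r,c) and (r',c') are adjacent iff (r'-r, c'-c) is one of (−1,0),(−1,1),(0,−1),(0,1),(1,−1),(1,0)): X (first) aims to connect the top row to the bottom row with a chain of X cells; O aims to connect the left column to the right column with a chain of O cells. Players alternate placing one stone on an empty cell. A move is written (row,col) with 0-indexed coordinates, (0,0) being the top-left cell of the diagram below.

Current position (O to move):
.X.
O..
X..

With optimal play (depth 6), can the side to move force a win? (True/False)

O winning at [.X./O../X..]: True

ply 1, O at .X./O../X.. | (0,0)=-1→OX./O../X..; (0,2)=-1→.XO/O../X..; (1,1)=+1→.X./OO./X..*; (1,2)=-1→.X./O.O/X..; (2,1)=-1→.X./O../XO.; (2,2)=-1→.X./O../X.O
ply 2, X at .X./OO./X.. | (0,0)=-1→XX./OO./X..*; (0,2)=-1→.XX/OO./X..; (1,2)=-1→.X./OOX/X..; (2,1)=-1→.X./OO./XX.; (2,2)=-1→.X./OO./X.X
ply 3, O at XX./OO./X.. | (0,2)=+1→XXO/OO./X..*; (1,2)=+1→XX./OOO/X..; (2,1)=+1→XX./OO./XO.; (2,2)=+1→XX./OO./X.O
ply 4: XXO/OO./X.. is terminal -1 (X); from .X./O../X.. depth 6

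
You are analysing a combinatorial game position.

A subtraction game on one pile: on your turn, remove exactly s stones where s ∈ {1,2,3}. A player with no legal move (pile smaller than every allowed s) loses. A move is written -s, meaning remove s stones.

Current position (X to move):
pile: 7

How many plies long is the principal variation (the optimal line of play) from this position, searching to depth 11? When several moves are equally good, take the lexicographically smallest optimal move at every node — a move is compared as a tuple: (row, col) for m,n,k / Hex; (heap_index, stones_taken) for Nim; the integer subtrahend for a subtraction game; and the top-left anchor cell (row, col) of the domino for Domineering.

p1 X@[7]: -1[6]-1 -2[5]-1 -3[4]+1*
p2 O@[4]: -1[3]-1* -2[2]-1 -3[1]-1
p3 X@[3]: -1[2]-1 -2[1]-1 -3[0]+1*
p4 O@[0] terminal -1; root [7] d11

PV length from [7]: 3 plies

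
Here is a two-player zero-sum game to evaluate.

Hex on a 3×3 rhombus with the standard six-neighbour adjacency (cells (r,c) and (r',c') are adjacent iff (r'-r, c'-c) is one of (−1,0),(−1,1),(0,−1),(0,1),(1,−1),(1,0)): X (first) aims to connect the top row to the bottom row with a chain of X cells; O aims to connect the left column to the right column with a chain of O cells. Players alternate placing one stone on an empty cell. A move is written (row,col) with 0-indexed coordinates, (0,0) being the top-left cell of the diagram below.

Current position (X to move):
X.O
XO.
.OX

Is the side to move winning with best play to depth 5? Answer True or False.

X winning at [X.O/XO./.OX]: True

[X.O/XO./.OX] X move#1: (0,1):-1/XXO/XO./.OX, (1,2):-1/X.O/XOX/.OX, (2,0):+1/X.O/XO./XOX*
[X.O/XO./XOX] end (terminal -1, O#2); searched X.O/XO./.OX to 5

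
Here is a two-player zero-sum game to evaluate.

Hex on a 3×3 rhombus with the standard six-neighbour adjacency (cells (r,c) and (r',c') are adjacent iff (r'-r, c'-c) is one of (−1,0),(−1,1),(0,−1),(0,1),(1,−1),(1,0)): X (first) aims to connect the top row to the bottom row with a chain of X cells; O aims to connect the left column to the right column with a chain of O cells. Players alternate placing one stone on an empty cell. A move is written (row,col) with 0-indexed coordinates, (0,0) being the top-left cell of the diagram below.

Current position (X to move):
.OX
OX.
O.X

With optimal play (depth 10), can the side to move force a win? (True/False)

X winning at [.OX/OX./O.X]: True

ply 1, X at .OX/OX./O.X | (0,0)=+1→XOX/OX./O.X*; (1,2)=+1→.OX/OXX/O.X; (2,1)=+1→.OX/OX./OXX
ply 2, O at XOX/OX./O.X | (1,2)=-1→XOX/OXO/O.X*; (2,1)=-1→XOX/OX./OOX
ply 3, X at XOX/OXO/O.X | (2,1)=+1→XOX/OXO/OXX*
ply 4: XOX/OXO/OXX is terminal -1 (O); from .OX/OX./O.X depth 10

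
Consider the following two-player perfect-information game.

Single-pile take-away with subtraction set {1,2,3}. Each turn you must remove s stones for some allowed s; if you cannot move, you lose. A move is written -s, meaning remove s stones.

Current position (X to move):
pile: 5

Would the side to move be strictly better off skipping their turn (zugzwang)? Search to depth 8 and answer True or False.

zugzwang(5, X) = False

p1 X@[5]: -1[4]+1* -2[3]-1 -3[2]-1
p2 O@[4]: -1[3]-1* -2[2]-1 -3[1]-1
p3 X@[3]: -1[2]-1 -2[1]-1 -3[0]+1*
p4 O@[0] terminal -1; root [5] d8
pass branch (O moves first from the same position):
  | p1 O@[5]: -1[4]+1* -2[3]-1 -3[2]-1
  | p2 X@[4]: -1[3]-1* -2[2]-1 -3[1]-1
  | p3 O@[3]: -1[2]-1 -2[1]-1 -3[0]+1*
  | p4 X@[0] terminal -1; root [5] d8
X moving scores +1; X passing scores -1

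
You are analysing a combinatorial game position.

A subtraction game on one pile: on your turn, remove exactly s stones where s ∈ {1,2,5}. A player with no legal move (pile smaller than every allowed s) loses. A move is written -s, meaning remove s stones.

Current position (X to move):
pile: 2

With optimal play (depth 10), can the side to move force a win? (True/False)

p1 X@[2]: -1[1]-1 -2[0]+1*
p2 O@[0] terminal -1; root [2] d10

X winning at [2]: True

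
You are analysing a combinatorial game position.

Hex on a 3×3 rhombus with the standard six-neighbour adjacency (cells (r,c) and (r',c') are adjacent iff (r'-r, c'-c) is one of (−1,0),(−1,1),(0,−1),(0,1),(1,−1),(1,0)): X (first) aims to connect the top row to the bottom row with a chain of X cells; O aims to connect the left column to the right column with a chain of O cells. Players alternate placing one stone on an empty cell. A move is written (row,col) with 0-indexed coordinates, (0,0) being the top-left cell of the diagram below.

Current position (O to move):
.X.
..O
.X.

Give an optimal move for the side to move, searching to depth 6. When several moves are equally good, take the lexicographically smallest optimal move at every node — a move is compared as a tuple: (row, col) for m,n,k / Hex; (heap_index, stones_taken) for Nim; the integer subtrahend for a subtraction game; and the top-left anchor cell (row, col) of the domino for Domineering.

[.X./..O/.X.] O move#1: (0,0):-1/OX./..O/.X., (0,2):-1/.XO/..O/.X., (1,0):-1/.X./O.O/.X., (1,1):+1/.X./.OO/.X.*, (2,0):-1/.X./..O/OX., (2,2):-1/.X./..O/.XO
[.X./.OO/.X.] X move#2: (0,0):-1/XX./.OO/.X.*, (0,2):-1/.XX/.OO/.X., (1,0):-1/.X./XOO/.X., (2,0):-1/.X./.OO/XX., (2,2):-1/.X./.OO/.XX
[XX./.OO/.X.] O move#3: (0,2):+1/XXO/.OO/.X.*, (1,0):+1/XX./OOO/.X., (2,0):+1/XX./.OO/OX., (2,2):+1/XX./.OO/.XO
[XXO/.OO/.X.] X move#4: (1,0):-1/XXO/XOO/.X.*, (2,0):-1/XXO/.OO/XX., (2,2):-1/XXO/.OO/.XX
[XXO/XOO/.X.] O move#5: (2,0):+1/XXO/XOO/OX.*, (2,2):-1/XXO/XOO/.XO
[XXO/XOO/OX.] end (terminal -1, X#6); searched .X./..O/.X. to 6

O's best at [.X./..O/.X.]: (1,1)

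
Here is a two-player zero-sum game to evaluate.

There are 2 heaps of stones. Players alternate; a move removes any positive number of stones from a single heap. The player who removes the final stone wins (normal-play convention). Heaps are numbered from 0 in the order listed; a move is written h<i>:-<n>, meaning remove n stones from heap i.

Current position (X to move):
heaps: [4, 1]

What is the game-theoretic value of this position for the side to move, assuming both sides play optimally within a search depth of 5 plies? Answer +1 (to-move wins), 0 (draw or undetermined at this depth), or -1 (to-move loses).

p1 X@[(4,1)]: h0:-1[(3,1)]-1 h0:-2[(2,1)]-1 h0:-3[(1,1)]+1* h0:-4[(0,1)]-1 h1:-1[(4,0)]-1
p2 O@[(1,1)]: h0:-1[(0,1)]-1* h1:-1[(1,0)]-1
p3 X@[(0,1)]: h1:-1[(0,0)]+1*
p4 O@[(0,0)] terminal -1; root [(4,1)] d5

value((4,1), X) = +1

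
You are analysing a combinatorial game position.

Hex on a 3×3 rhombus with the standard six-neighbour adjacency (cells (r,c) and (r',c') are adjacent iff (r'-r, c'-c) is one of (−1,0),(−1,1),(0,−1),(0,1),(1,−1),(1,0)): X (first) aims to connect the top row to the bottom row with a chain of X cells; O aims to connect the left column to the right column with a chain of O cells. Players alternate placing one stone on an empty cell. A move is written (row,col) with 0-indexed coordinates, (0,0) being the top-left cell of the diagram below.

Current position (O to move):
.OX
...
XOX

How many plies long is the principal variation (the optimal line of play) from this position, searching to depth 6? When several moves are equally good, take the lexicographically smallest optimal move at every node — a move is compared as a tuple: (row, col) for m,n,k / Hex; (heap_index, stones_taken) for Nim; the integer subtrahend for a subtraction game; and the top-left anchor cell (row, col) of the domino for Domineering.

[.OX/.../XOX] O move#1: (0,0):-1/OOX/.../XOX*, (1,0):-1/.OX/O../XOX, (1,1):-1/.OX/.O./XOX, (1,2):-1/.OX/..O/XOX
[OOX/.../XOX] X move#2: (1,0):+1/OOX/X../XOX*, (1,1):+1/OOX/.X./XOX, (1,2):+1/OOX/..X/XOX
[OOX/X../XOX] O move#3: (1,1):-1/OOX/XO./XOX*, (1,2):-1/OOX/X.O/XOX
[OOX/XO./XOX] X move#4: (1,2):+1/OOX/XOX/XOX*
[OOX/XOX/XOX] end (terminal -1, O#5); searched .OX/.../XOX to 6

PV length from [.OX/.../XOX]: 4 plies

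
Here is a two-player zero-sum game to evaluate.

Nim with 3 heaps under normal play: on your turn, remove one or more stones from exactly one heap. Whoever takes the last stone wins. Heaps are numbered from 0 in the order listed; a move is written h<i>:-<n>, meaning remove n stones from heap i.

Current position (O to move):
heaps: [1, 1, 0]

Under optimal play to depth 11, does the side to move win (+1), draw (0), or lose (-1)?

p1 O@[(1,1,0)]: h0:-1[(0,1,0)]-1* h1:-1[(1,0,0)]-1
p2 X@[(0,1,0)]: h1:-1[(0,0,0)]+1*
p3 O@[(0,0,0)] terminal -1; root [(1,1,0)] d11

value((1,1,0), O) = -1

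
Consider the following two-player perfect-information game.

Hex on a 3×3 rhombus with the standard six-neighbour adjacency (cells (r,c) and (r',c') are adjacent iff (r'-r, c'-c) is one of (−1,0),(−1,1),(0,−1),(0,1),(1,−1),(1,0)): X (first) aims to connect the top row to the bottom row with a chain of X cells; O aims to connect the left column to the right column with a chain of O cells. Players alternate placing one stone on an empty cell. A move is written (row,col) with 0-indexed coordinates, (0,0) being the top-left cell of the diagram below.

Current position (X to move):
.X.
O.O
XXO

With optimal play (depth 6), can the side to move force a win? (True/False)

ply 1, X at .X./O.O/XXO | (0,0)=-1→XX./O.O/XXO; (0,2)=-1→.XX/O.O/XXO; (1,1)=+1→.X./OXO/XXO*
ply 2: .X./OXO/XXO is terminal -1 (O); from .X./O.O/XXO depth 6

X winning at [.X./O.O/XXO]: True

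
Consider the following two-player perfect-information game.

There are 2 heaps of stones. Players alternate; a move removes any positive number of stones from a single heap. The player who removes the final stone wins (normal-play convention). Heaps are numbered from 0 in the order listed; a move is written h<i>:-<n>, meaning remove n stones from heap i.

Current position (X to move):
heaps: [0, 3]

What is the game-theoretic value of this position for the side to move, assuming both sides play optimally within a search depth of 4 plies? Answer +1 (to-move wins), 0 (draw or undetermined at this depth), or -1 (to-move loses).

[(0,3)] X move#1: h1:-1:-1/(0,2), h1:-2:-1/(0,1), h1:-3:+1/(0,0)*
[(0,0)] end (terminal -1, O#2); searched (0,3) to 4

value((0,3), X) = +1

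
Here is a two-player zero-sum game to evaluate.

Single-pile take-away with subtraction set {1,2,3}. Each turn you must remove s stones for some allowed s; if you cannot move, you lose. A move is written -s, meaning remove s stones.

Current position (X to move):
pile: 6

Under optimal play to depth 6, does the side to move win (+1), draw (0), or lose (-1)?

value(6, X) = +1

ply 1, X at 6 | -1=-1→5; -2=+1→4*; -3=-1→3
ply 2, O at 4 | -1=-1→3*; -2=-1→2; -3=-1→1
ply 3, X at 3 | -1=-1→2; -2=-1→1; -3=+1→0*
ply 4: 0 is terminal -1 (O); from 6 depth 6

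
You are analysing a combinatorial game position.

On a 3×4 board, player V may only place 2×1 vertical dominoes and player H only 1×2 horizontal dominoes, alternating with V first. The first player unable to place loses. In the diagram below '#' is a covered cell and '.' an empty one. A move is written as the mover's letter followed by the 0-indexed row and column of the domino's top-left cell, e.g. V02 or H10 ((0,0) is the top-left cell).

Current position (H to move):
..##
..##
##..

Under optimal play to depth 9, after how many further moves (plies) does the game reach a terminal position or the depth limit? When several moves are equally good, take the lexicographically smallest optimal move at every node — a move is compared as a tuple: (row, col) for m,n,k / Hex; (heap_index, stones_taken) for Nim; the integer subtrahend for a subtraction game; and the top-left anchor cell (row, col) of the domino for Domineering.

ply 1, H at ..##/..##/##.. | H00=+1→####/..##/##..*; H10=+1→..##/####/##..; H22=-1→..##/..##/####
ply 2: ####/..##/##.. is terminal -1 (V); from ..##/..##/##.. depth 9

PV length from [..##/..##/##..]: 1 ply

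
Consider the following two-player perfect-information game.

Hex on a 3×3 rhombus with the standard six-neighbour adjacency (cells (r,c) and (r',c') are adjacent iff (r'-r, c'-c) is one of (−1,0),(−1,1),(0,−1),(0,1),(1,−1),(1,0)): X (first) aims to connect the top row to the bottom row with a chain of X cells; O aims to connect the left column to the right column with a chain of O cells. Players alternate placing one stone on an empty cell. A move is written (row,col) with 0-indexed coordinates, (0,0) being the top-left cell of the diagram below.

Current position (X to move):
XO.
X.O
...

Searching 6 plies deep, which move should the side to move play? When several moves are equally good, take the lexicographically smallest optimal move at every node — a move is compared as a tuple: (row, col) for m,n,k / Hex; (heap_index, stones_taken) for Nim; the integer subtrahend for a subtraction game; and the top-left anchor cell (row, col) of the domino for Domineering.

p1 X@[XO./X.O/...]: (0,2)[XOX/X.O/...]-1 (1,1)[XO./XXO/...]+1* (2,0)[XO./X.O/X..]+1 (2,1)[XO./X.O/.X.]+1 (2,2)[XO./X.O/..X]-1
p2 O@[XO./XXO/...]: (0,2)[XOO/XXO/...]-1* (2,0)[XO./XXO/O..]-1 (2,1)[XO./XXO/.O.]-1 (2,2)[XO./XXO/..O]-1
p3 X@[XOO/XXO/...]: (2,0)[XOO/XXO/X..]+1* (2,1)[XOO/XXO/.X.]+1 (2,2)[XOO/XXO/..X]+1
p4 O@[XOO/XXO/X..] terminal -1; root [XO./X.O/...] d6

X's best at [XO./X.O/...]: (1,1)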